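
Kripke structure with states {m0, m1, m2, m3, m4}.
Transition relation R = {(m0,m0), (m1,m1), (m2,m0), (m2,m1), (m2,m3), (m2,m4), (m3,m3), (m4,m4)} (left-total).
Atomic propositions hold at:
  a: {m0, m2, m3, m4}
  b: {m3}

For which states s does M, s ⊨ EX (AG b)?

{m2, m3}

AG b: greatest fixpoint, start Z0 = {m3}, keep only states in Sat with every successor in Z. Already a fixed point.
Sat(AG b) = {m3}
Sat(EX (AG b)) = {s : some successor in {m3}} = {m2, m3}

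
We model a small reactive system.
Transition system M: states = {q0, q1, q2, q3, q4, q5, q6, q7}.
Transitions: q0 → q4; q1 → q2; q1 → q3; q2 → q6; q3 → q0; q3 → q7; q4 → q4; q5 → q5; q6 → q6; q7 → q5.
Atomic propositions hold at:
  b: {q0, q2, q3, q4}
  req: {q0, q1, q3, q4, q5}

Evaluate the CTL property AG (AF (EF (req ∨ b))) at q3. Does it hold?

Sat(req ∨ b) = {q0, q1, q2, q3, q4, q5}
EF (req ∨ b): least fixpoint, start Z0 = {q0, q1, q2, q3, q4, q5}, add states with some successor in Z. Z1 = {q0, q1, q2, q3, q4, q5, q7}; fixed.
Sat(EF (req ∨ b)) = {q0, q1, q2, q3, q4, q5, q7}
AF (EF (req ∨ b)): least fixpoint, start Z0 = {q0, q1, q2, q3, q4, q5, q7}, add states with every successor in Z. Already a fixed point.
Sat(AF (EF (req ∨ b))) = {q0, q1, q2, q3, q4, q5, q7}
AG (AF (EF (req ∨ b))): greatest fixpoint, start Z0 = {q0, q1, q2, q3, q4, q5, q7}, keep only states in Sat with every successor in Z. Z1 = {q0, q1, q3, q4, q5, q7}; Z2 = {q0, q3, q4, q5, q7}; fixed.
Sat(AG (AF (EF (req ∨ b)))) = {q0, q3, q4, q5, q7}
q3 ∈ Sat(AG (AF (EF (req ∨ b)))) = {q0, q3, q4, q5, q7}, so the formula holds at q3.

Yes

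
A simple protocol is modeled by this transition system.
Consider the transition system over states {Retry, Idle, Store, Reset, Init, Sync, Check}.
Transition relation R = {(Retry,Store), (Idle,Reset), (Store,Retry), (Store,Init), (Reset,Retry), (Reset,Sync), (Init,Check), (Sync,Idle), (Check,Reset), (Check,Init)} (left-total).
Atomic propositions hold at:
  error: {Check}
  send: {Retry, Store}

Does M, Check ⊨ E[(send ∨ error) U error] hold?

Yes

Sat(send ∨ error) = {Retry, Store, Check}
E[(send ∨ error) U error]: least fixpoint, start Z0 = Sat(error) = {Check}, add states in Sat(send ∨ error) with some successor in Z. Already a fixed point.
Sat(E[(send ∨ error) U error]) = {Check}
Check ∈ Sat(E[(send ∨ error) U error]) = {Check}, so the formula holds at Check.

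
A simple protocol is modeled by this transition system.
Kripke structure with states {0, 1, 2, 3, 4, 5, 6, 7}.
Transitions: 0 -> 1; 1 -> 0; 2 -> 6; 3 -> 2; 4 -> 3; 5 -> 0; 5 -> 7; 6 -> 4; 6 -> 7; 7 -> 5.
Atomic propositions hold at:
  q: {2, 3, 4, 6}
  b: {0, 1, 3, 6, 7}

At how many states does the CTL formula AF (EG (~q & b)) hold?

Sat(~q) = {0, 1, 5, 7}
Sat(~q & b) = {0, 1, 7}
EG (~q & b): greatest fixpoint, start Z0 = {0, 1, 7}, keep only states in Sat with some successor in Z. Z1 = {0, 1}; fixed.
Sat(EG (~q & b)) = {0, 1}
AF (EG (~q & b)): least fixpoint, start Z0 = {0, 1}, add states with every successor in Z. Already a fixed point.
Sat(AF (EG (~q & b))) = {0, 1}
|Sat(AF (EG (~q & b)))| = |{0, 1}| = 2.

2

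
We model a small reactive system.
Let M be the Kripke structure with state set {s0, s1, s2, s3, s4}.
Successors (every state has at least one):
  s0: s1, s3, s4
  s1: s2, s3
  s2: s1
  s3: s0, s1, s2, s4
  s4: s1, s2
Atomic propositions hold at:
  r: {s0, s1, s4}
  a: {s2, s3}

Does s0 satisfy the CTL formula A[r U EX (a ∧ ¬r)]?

Yes

Sat(¬r) = {s2, s3}
Sat(a ∧ ¬r) = {s2, s3}
Sat(EX (a ∧ ¬r)) = {s : some successor in {s2, s3}} = {s0, s1, s3, s4}
A[r U EX (a ∧ ¬r)]: least fixpoint, start Z0 = Sat(EX (a ∧ ¬r)) = {s0, s1, s3, s4}, add states in Sat(r) with every successor in Z. Already a fixed point.
Sat(A[r U EX (a ∧ ¬r)]) = {s0, s1, s3, s4}
s0 ∈ Sat(A[r U EX (a ∧ ¬r)]) = {s0, s1, s3, s4}, so the formula holds at s0.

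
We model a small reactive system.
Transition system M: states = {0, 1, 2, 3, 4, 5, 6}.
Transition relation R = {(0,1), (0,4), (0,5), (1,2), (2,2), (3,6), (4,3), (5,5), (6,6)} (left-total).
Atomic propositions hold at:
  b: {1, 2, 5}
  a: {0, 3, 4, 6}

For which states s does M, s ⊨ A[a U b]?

A[a U b]: least fixpoint, start Z0 = Sat(b) = {1, 2, 5}, add states in Sat(a) with every successor in Z. Already a fixed point.
Sat(A[a U b]) = {1, 2, 5}

{1, 2, 5}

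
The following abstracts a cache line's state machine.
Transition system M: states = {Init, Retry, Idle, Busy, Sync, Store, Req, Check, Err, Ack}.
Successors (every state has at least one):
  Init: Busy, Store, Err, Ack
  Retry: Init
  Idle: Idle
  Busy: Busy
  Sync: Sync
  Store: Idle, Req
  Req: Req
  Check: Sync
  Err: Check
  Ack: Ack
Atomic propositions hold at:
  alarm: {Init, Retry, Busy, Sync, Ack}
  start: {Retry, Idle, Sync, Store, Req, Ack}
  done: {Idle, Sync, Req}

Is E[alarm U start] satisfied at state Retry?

E[alarm U start]: least fixpoint, start Z0 = Sat(start) = {Retry, Idle, Sync, Store, Req, Ack}, add states in Sat(alarm) with some successor in Z. Z1 = {Init, Retry, Idle, Sync, Store, Req, Ack}; fixed.
Sat(E[alarm U start]) = {Init, Retry, Idle, Sync, Store, Req, Ack}
Retry ∈ Sat(E[alarm U start]) = {Init, Retry, Idle, Sync, Store, Req, Ack}, so the formula holds at Retry.

Yes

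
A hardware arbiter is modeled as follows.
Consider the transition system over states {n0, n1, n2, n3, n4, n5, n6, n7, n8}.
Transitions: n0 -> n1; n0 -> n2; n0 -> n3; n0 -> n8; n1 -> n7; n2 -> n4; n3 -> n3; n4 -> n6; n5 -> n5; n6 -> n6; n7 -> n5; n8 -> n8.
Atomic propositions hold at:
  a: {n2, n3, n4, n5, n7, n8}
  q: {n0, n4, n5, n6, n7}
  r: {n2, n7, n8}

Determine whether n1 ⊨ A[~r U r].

Yes

Sat(~r) = {n0, n1, n3, n4, n5, n6}
A[~r U r]: least fixpoint, start Z0 = Sat(r) = {n2, n7, n8}, add states in Sat(~r) with every successor in Z. Z1 = {n1, n2, n7, n8}; fixed.
Sat(A[~r U r]) = {n1, n2, n7, n8}
n1 ∈ Sat(A[~r U r]) = {n1, n2, n7, n8}, so the formula holds at n1.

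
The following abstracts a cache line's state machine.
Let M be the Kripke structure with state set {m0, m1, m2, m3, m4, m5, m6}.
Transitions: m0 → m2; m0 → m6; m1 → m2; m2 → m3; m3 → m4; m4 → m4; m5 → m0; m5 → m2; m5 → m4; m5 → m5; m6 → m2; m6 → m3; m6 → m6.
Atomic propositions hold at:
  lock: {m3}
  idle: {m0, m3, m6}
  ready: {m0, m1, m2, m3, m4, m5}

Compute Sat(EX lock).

{m2, m6}

Sat(EX lock) = {s : some successor in {m3}} = {m2, m6}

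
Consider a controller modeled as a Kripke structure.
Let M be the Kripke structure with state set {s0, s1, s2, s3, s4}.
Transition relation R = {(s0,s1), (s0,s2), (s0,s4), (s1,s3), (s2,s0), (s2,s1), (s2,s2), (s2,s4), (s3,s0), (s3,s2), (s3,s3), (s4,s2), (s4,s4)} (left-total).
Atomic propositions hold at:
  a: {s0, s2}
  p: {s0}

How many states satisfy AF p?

AF p: least fixpoint, start Z0 = {s0}, add states with every successor in Z. Already a fixed point.
Sat(AF p) = {s0}
|Sat(AF p)| = |{s0}| = 1.

1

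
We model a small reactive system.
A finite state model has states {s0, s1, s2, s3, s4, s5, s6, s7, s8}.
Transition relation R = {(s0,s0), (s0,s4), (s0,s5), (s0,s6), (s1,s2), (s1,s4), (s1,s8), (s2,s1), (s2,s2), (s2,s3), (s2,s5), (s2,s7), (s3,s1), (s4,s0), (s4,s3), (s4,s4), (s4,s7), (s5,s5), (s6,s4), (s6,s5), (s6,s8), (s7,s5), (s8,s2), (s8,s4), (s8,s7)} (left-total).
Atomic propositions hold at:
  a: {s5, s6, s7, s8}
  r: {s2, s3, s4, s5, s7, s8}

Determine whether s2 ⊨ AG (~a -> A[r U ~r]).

No

Sat(~a) = {s0, s1, s2, s3, s4}
Sat(~r) = {s0, s1, s6}
A[r U ~r]: least fixpoint, start Z0 = Sat(~r) = {s0, s1, s6}, add states in Sat(r) with every successor in Z. Z1 = {s0, s1, s3, s6}; fixed.
Sat(A[r U ~r]) = {s0, s1, s3, s6}
Sat(~a -> A[r U ~r]) = {s0, s1, s3, s5, s6, s7, s8}
AG (~a -> A[r U ~r]): greatest fixpoint, start Z0 = {s0, s1, s3, s5, s6, s7, s8}, keep only states in Sat with every successor in Z. Z1 = {s3, s5, s7}; Z2 = {s5, s7}; fixed.
Sat(AG (~a -> A[r U ~r])) = {s5, s7}
s2 ∉ Sat(AG (~a -> A[r U ~r])) = {s5, s7}, so the formula does not hold at s2.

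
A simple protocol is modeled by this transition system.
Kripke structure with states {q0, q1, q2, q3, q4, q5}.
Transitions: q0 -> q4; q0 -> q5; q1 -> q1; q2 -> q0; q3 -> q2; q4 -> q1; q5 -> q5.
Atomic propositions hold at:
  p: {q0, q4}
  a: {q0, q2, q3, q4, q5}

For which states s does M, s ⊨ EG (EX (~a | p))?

{q0, q1, q2, q4}

Sat(~a) = {q1}
Sat(~a | p) = {q0, q1, q4}
Sat(EX (~a | p)) = {s : some successor in {q0, q1, q4}} = {q0, q1, q2, q4}
EG (EX (~a | p)): greatest fixpoint, start Z0 = {q0, q1, q2, q4}, keep only states in Sat with some successor in Z. Already a fixed point.
Sat(EG (EX (~a | p))) = {q0, q1, q2, q4}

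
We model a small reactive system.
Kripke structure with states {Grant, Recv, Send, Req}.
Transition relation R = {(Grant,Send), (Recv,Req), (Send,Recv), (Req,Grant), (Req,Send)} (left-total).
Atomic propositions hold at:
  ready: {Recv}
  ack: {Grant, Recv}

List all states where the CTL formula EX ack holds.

{Send, Req}

Sat(EX ack) = {s : some successor in {Grant, Recv}} = {Send, Req}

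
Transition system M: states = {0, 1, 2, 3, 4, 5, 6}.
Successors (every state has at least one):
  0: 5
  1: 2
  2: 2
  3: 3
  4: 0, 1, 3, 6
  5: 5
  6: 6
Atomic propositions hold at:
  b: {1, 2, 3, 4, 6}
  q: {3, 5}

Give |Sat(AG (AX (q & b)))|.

1

Sat(q & b) = {3}
Sat(AX (q & b)) = {s : every successor in {3}} = {3}
AG (AX (q & b)): greatest fixpoint, start Z0 = {3}, keep only states in Sat with every successor in Z. Already a fixed point.
Sat(AG (AX (q & b))) = {3}
|Sat(AG (AX (q & b)))| = |{3}| = 1.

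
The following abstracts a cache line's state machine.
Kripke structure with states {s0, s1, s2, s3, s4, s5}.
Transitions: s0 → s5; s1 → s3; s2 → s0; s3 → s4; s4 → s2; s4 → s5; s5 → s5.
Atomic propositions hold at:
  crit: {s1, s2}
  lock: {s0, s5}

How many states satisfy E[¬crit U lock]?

4

Sat(¬crit) = {s0, s3, s4, s5}
E[¬crit U lock]: least fixpoint, start Z0 = Sat(lock) = {s0, s5}, add states in Sat(¬crit) with some successor in Z. Z1 = {s0, s4, s5}; Z2 = {s0, s3, s4, s5}; fixed.
Sat(E[¬crit U lock]) = {s0, s3, s4, s5}
|Sat(E[¬crit U lock])| = |{s0, s3, s4, s5}| = 4.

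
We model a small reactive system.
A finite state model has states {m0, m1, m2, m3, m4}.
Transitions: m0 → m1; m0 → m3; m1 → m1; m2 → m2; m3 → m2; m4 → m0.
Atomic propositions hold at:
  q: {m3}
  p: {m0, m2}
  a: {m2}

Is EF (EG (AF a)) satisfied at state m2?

Yes

AF a: least fixpoint, start Z0 = {m2}, add states with every successor in Z. Z1 = {m2, m3}; fixed.
Sat(AF a) = {m2, m3}
EG (AF a): greatest fixpoint, start Z0 = {m2, m3}, keep only states in Sat with some successor in Z. Already a fixed point.
Sat(EG (AF a)) = {m2, m3}
EF (EG (AF a)): least fixpoint, start Z0 = {m2, m3}, add states with some successor in Z. Z1 = {m0, m2, m3}; Z2 = {m0, m2, m3, m4}; fixed.
Sat(EF (EG (AF a))) = {m0, m2, m3, m4}
m2 ∈ Sat(EF (EG (AF a))) = {m0, m2, m3, m4}, so the formula holds at m2.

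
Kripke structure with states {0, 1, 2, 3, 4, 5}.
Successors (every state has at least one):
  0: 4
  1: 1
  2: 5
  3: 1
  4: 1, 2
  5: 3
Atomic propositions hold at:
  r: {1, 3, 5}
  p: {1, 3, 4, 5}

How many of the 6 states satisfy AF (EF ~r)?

3

Sat(~r) = {0, 2, 4}
EF ~r: least fixpoint, start Z0 = {0, 2, 4}, add states with some successor in Z. Already a fixed point.
Sat(EF ~r) = {0, 2, 4}
AF (EF ~r): least fixpoint, start Z0 = {0, 2, 4}, add states with every successor in Z. Already a fixed point.
Sat(AF (EF ~r)) = {0, 2, 4}
|Sat(AF (EF ~r))| = |{0, 2, 4}| = 3.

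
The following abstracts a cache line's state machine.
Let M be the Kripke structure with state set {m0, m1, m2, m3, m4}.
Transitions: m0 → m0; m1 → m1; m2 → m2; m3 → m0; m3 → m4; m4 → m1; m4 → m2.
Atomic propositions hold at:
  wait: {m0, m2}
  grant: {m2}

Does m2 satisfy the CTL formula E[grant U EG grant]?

Yes

EG grant: greatest fixpoint, start Z0 = {m2}, keep only states in Sat with some successor in Z. Already a fixed point.
Sat(EG grant) = {m2}
E[grant U EG grant]: least fixpoint, start Z0 = Sat(EG grant) = {m2}, add states in Sat(grant) with some successor in Z. Already a fixed point.
Sat(E[grant U EG grant]) = {m2}
m2 ∈ Sat(E[grant U EG grant]) = {m2}, so the formula holds at m2.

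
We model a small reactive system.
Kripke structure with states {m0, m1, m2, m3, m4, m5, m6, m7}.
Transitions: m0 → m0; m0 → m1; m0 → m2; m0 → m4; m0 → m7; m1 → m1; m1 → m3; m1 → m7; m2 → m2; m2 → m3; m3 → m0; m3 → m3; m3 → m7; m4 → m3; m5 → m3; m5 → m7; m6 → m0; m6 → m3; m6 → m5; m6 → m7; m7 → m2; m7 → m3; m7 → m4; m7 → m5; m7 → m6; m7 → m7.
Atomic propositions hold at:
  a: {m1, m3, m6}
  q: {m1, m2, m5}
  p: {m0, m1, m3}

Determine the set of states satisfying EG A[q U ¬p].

{m2, m5, m6, m7}

Sat(¬p) = {m2, m4, m5, m6, m7}
A[q U ¬p]: least fixpoint, start Z0 = Sat(¬p) = {m2, m4, m5, m6, m7}, add states in Sat(q) with every successor in Z. Already a fixed point.
Sat(A[q U ¬p]) = {m2, m4, m5, m6, m7}
EG A[q U ¬p]: greatest fixpoint, start Z0 = {m2, m4, m5, m6, m7}, keep only states in Sat with some successor in Z. Z1 = {m2, m5, m6, m7}; fixed.
Sat(EG A[q U ¬p]) = {m2, m5, m6, m7}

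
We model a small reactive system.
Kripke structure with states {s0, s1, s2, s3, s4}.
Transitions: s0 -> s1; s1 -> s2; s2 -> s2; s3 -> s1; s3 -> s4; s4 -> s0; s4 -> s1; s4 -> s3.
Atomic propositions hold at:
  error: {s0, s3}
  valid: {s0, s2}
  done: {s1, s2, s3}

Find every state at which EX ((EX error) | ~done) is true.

Sat(EX error) = {s : some successor in {s0, s3}} = {s4}
Sat(~done) = {s0, s4}
Sat((EX error) | ~done) = {s0, s4}
Sat(EX ((EX error) | ~done)) = {s : some successor in {s0, s4}} = {s3, s4}

{s3, s4}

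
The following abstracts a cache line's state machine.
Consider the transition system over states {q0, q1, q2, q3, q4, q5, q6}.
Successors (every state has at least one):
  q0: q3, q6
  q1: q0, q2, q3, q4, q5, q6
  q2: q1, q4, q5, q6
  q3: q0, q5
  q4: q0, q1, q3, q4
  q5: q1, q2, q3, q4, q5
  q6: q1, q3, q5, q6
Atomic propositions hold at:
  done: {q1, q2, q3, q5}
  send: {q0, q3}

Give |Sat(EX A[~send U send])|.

Sat(~send) = {q1, q2, q4, q5, q6}
A[~send U send]: least fixpoint, start Z0 = Sat(send) = {q0, q3}, add states in Sat(~send) with every successor in Z. Already a fixed point.
Sat(A[~send U send]) = {q0, q3}
Sat(EX A[~send U send]) = {s : some successor in {q0, q3}} = {q0, q1, q3, q4, q5, q6}
|Sat(EX A[~send U send])| = |{q0, q1, q3, q4, q5, q6}| = 6.

6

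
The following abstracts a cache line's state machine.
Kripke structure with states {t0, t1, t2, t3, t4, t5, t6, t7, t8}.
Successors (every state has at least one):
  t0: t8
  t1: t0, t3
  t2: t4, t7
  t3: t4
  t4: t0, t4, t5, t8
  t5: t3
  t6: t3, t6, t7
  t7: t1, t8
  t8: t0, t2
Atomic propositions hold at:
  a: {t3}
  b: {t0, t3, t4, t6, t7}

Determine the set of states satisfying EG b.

EG b: greatest fixpoint, start Z0 = {t0, t3, t4, t6, t7}, keep only states in Sat with some successor in Z. Z1 = {t3, t4, t6}; fixed.
Sat(EG b) = {t3, t4, t6}

{t3, t4, t6}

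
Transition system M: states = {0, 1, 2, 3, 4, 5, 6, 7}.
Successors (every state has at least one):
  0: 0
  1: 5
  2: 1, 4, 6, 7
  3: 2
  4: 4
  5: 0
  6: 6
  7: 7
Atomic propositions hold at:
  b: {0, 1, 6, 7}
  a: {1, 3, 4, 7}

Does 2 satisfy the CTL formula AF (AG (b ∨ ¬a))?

Sat(¬a) = {0, 2, 5, 6}
Sat(b ∨ ¬a) = {0, 1, 2, 5, 6, 7}
AG (b ∨ ¬a): greatest fixpoint, start Z0 = {0, 1, 2, 5, 6, 7}, keep only states in Sat with every successor in Z. Z1 = {0, 1, 5, 6, 7}; fixed.
Sat(AG (b ∨ ¬a)) = {0, 1, 5, 6, 7}
AF (AG (b ∨ ¬a)): least fixpoint, start Z0 = {0, 1, 5, 6, 7}, add states with every successor in Z. Already a fixed point.
Sat(AF (AG (b ∨ ¬a))) = {0, 1, 5, 6, 7}
2 ∉ Sat(AF (AG (b ∨ ¬a))) = {0, 1, 5, 6, 7}, so the formula does not hold at 2.

No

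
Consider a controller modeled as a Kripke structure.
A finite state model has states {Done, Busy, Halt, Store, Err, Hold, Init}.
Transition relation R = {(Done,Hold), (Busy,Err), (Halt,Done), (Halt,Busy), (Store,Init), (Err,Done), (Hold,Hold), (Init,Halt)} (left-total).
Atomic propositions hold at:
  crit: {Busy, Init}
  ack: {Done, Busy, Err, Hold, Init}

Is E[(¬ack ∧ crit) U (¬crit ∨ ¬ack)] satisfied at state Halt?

Yes

Sat(¬ack) = {Halt, Store}
Sat(¬ack ∧ crit) = ∅
Sat(¬crit) = {Done, Halt, Store, Err, Hold}
Sat(¬crit ∨ ¬ack) = {Done, Halt, Store, Err, Hold}
E[(¬ack ∧ crit) U (¬crit ∨ ¬ack)]: least fixpoint, start Z0 = Sat((¬crit ∨ ¬ack)) = {Done, Halt, Store, Err, Hold}, add states in Sat(¬ack ∧ crit) with some successor in Z. Already a fixed point.
Sat(E[(¬ack ∧ crit) U (¬crit ∨ ¬ack)]) = {Done, Halt, Store, Err, Hold}
Halt ∈ Sat(E[(¬ack ∧ crit) U (¬crit ∨ ¬ack)]) = {Done, Halt, Store, Err, Hold}, so the formula holds at Halt.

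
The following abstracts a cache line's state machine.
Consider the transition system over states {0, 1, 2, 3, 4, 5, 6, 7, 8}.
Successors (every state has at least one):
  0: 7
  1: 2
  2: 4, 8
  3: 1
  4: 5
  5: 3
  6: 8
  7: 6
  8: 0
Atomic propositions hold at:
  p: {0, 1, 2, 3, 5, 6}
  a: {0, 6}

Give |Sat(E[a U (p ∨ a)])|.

Sat(p ∨ a) = {0, 1, 2, 3, 5, 6}
E[a U (p ∨ a)]: least fixpoint, start Z0 = Sat((p ∨ a)) = {0, 1, 2, 3, 5, 6}, add states in Sat(a) with some successor in Z. Already a fixed point.
Sat(E[a U (p ∨ a)]) = {0, 1, 2, 3, 5, 6}
|Sat(E[a U (p ∨ a)])| = |{0, 1, 2, 3, 5, 6}| = 6.

6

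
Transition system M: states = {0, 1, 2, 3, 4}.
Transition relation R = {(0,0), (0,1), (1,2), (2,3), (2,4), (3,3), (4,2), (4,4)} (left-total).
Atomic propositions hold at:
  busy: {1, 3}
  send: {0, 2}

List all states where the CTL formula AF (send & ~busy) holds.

{0, 1, 2}

Sat(~busy) = {0, 2, 4}
Sat(send & ~busy) = {0, 2}
AF (send & ~busy): least fixpoint, start Z0 = {0, 2}, add states with every successor in Z. Z1 = {0, 1, 2}; fixed.
Sat(AF (send & ~busy)) = {0, 1, 2}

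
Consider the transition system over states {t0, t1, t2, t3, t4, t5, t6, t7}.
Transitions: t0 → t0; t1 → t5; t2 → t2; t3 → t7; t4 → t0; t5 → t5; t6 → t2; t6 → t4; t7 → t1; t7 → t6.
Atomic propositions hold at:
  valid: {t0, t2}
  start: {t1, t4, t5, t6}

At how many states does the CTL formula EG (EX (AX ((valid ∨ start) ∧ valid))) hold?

4

Sat(valid ∨ start) = {t0, t1, t2, t4, t5, t6}
Sat((valid ∨ start) ∧ valid) = {t0, t2}
Sat(AX ((valid ∨ start) ∧ valid)) = {s : every successor in {t0, t2}} = {t0, t2, t4}
Sat(EX (AX ((valid ∨ start) ∧ valid))) = {s : some successor in {t0, t2, t4}} = {t0, t2, t4, t6}
EG (EX (AX ((valid ∨ start) ∧ valid))): greatest fixpoint, start Z0 = {t0, t2, t4, t6}, keep only states in Sat with some successor in Z. Already a fixed point.
Sat(EG (EX (AX ((valid ∨ start) ∧ valid)))) = {t0, t2, t4, t6}
|Sat(EG (EX (AX ((valid ∨ start) ∧ valid))))| = |{t0, t2, t4, t6}| = 4.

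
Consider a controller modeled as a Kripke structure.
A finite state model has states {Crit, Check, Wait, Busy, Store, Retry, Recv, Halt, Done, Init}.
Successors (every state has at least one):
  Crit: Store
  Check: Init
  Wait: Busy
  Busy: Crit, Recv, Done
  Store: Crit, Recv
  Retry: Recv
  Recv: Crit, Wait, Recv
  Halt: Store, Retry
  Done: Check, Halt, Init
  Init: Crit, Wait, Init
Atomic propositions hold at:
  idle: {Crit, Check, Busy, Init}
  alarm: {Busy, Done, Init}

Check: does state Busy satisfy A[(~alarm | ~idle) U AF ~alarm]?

No

Sat(~alarm) = {Crit, Check, Wait, Store, Retry, Recv, Halt}
Sat(~idle) = {Wait, Store, Retry, Recv, Halt, Done}
Sat(~alarm | ~idle) = {Crit, Check, Wait, Store, Retry, Recv, Halt, Done}
AF ~alarm: least fixpoint, start Z0 = {Crit, Check, Wait, Store, Retry, Recv, Halt}, add states with every successor in Z. Already a fixed point.
Sat(AF ~alarm) = {Crit, Check, Wait, Store, Retry, Recv, Halt}
A[(~alarm | ~idle) U AF ~alarm]: least fixpoint, start Z0 = Sat(AF ~alarm) = {Crit, Check, Wait, Store, Retry, Recv, Halt}, add states in Sat(~alarm | ~idle) with every successor in Z. Already a fixed point.
Sat(A[(~alarm | ~idle) U AF ~alarm]) = {Crit, Check, Wait, Store, Retry, Recv, Halt}
Busy ∉ Sat(A[(~alarm | ~idle) U AF ~alarm]) = {Crit, Check, Wait, Store, Retry, Recv, Halt}, so the formula does not hold at Busy.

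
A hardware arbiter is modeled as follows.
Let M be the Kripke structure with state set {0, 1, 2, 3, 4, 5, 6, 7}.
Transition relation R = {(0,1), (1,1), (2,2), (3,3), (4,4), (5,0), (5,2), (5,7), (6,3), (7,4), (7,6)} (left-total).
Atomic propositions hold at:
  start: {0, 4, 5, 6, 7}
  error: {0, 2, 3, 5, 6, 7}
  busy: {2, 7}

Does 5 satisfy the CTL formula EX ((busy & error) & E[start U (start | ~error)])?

Yes

Sat(busy & error) = {2, 7}
Sat(~error) = {1, 4}
Sat(start | ~error) = {0, 1, 4, 5, 6, 7}
E[start U (start | ~error)]: least fixpoint, start Z0 = Sat((start | ~error)) = {0, 1, 4, 5, 6, 7}, add states in Sat(start) with some successor in Z. Already a fixed point.
Sat(E[start U (start | ~error)]) = {0, 1, 4, 5, 6, 7}
Sat((busy & error) & E[start U (start | ~error)]) = {7}
Sat(EX ((busy & error) & E[start U (start | ~error)])) = {s : some successor in {7}} = {5}
5 ∈ Sat(EX ((busy & error) & E[start U (start | ~error)])) = {5}, so the formula holds at 5.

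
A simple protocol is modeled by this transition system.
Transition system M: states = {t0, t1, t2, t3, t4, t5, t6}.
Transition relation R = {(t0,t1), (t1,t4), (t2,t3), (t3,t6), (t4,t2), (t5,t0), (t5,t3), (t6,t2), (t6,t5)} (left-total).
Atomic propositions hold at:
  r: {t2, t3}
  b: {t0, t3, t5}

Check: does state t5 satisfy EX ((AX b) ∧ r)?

No

Sat(AX b) = {s : every successor in {t0, t3, t5}} = {t2, t5}
Sat((AX b) ∧ r) = {t2}
Sat(EX ((AX b) ∧ r)) = {s : some successor in {t2}} = {t4, t6}
t5 ∉ Sat(EX ((AX b) ∧ r)) = {t4, t6}, so the formula does not hold at t5.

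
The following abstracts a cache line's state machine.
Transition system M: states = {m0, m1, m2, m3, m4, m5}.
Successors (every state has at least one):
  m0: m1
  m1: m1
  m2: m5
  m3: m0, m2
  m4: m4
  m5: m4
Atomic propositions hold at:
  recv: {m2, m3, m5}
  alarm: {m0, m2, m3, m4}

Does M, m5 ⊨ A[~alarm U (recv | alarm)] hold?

Yes

Sat(~alarm) = {m1, m5}
Sat(recv | alarm) = {m0, m2, m3, m4, m5}
A[~alarm U (recv | alarm)]: least fixpoint, start Z0 = Sat((recv | alarm)) = {m0, m2, m3, m4, m5}, add states in Sat(~alarm) with every successor in Z. Already a fixed point.
Sat(A[~alarm U (recv | alarm)]) = {m0, m2, m3, m4, m5}
m5 ∈ Sat(A[~alarm U (recv | alarm)]) = {m0, m2, m3, m4, m5}, so the formula holds at m5.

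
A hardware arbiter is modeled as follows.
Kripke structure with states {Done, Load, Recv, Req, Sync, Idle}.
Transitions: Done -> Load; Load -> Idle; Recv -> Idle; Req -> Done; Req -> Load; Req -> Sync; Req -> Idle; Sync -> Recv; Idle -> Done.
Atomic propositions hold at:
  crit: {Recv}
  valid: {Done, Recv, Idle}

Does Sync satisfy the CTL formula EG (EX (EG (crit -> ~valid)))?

Sat(~valid) = {Load, Req, Sync}
Sat(crit -> ~valid) = {Done, Load, Req, Sync, Idle}
EG (crit -> ~valid): greatest fixpoint, start Z0 = {Done, Load, Req, Sync, Idle}, keep only states in Sat with some successor in Z. Z1 = {Done, Load, Req, Idle}; fixed.
Sat(EG (crit -> ~valid)) = {Done, Load, Req, Idle}
Sat(EX (EG (crit -> ~valid))) = {s : some successor in {Done, Load, Req, Idle}} = {Done, Load, Recv, Req, Idle}
EG (EX (EG (crit -> ~valid))): greatest fixpoint, start Z0 = {Done, Load, Recv, Req, Idle}, keep only states in Sat with some successor in Z. Already a fixed point.
Sat(EG (EX (EG (crit -> ~valid)))) = {Done, Load, Recv, Req, Idle}
Sync ∉ Sat(EG (EX (EG (crit -> ~valid)))) = {Done, Load, Recv, Req, Idle}, so the formula does not hold at Sync.

No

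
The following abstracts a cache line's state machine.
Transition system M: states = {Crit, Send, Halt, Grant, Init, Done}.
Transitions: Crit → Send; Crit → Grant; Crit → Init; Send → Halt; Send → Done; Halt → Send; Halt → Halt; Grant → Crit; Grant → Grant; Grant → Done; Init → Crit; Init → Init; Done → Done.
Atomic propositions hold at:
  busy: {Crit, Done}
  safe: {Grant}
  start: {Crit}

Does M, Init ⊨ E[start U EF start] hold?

EF start: least fixpoint, start Z0 = {Crit}, add states with some successor in Z. Z1 = {Crit, Grant, Init}; fixed.
Sat(EF start) = {Crit, Grant, Init}
E[start U EF start]: least fixpoint, start Z0 = Sat(EF start) = {Crit, Grant, Init}, add states in Sat(start) with some successor in Z. Already a fixed point.
Sat(E[start U EF start]) = {Crit, Grant, Init}
Init ∈ Sat(E[start U EF start]) = {Crit, Grant, Init}, so the formula holds at Init.

Yes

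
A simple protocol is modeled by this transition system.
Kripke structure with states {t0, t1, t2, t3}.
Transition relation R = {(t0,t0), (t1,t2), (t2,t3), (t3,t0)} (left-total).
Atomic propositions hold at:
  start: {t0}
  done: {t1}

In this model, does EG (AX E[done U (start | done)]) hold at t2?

No

Sat(start | done) = {t0, t1}
E[done U (start | done)]: least fixpoint, start Z0 = Sat((start | done)) = {t0, t1}, add states in Sat(done) with some successor in Z. Already a fixed point.
Sat(E[done U (start | done)]) = {t0, t1}
Sat(AX E[done U (start | done)]) = {s : every successor in {t0, t1}} = {t0, t3}
EG (AX E[done U (start | done)]): greatest fixpoint, start Z0 = {t0, t3}, keep only states in Sat with some successor in Z. Already a fixed point.
Sat(EG (AX E[done U (start | done)])) = {t0, t3}
t2 ∉ Sat(EG (AX E[done U (start | done)])) = {t0, t3}, so the formula does not hold at t2.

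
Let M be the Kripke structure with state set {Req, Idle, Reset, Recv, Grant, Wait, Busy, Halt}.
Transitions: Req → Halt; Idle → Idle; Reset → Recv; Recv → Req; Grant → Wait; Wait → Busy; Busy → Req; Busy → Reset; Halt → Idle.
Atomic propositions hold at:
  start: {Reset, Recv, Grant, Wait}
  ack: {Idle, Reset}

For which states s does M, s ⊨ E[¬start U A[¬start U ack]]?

Sat(¬start) = {Req, Idle, Busy, Halt}
A[¬start U ack]: least fixpoint, start Z0 = Sat(ack) = {Idle, Reset}, add states in Sat(¬start) with every successor in Z. Z1 = {Idle, Reset, Halt}; Z2 = {Req, Idle, Reset, Halt}; Z3 = {Req, Idle, Reset, Busy, Halt}; fixed.
Sat(A[¬start U ack]) = {Req, Idle, Reset, Busy, Halt}
E[¬start U A[¬start U ack]]: least fixpoint, start Z0 = Sat(A[¬start U ack]) = {Req, Idle, Reset, Busy, Halt}, add states in Sat(¬start) with some successor in Z. Already a fixed point.
Sat(E[¬start U A[¬start U ack]]) = {Req, Idle, Reset, Busy, Halt}

{Req, Idle, Reset, Busy, Halt}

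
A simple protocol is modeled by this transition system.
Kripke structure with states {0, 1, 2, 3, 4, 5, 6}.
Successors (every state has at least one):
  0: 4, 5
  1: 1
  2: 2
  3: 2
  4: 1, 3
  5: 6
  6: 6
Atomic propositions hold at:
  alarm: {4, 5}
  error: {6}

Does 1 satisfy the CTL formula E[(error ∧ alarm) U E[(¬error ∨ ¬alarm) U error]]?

Sat(error ∧ alarm) = ∅
Sat(¬error) = {0, 1, 2, 3, 4, 5}
Sat(¬alarm) = {0, 1, 2, 3, 6}
Sat(¬error ∨ ¬alarm) = {0, 1, 2, 3, 4, 5, 6}
E[(¬error ∨ ¬alarm) U error]: least fixpoint, start Z0 = Sat(error) = {6}, add states in Sat(¬error ∨ ¬alarm) with some successor in Z. Z1 = {5, 6}; Z2 = {0, 5, 6}; fixed.
Sat(E[(¬error ∨ ¬alarm) U error]) = {0, 5, 6}
E[(error ∧ alarm) U E[(¬error ∨ ¬alarm) U error]]: least fixpoint, start Z0 = Sat(E[(¬error ∨ ¬alarm) U error]) = {0, 5, 6}, add states in Sat(error ∧ alarm) with some successor in Z. Already a fixed point.
Sat(E[(error ∧ alarm) U E[(¬error ∨ ¬alarm) U error]]) = {0, 5, 6}
1 ∉ Sat(E[(error ∧ alarm) U E[(¬error ∨ ¬alarm) U error]]) = {0, 5, 6}, so the formula does not hold at 1.

No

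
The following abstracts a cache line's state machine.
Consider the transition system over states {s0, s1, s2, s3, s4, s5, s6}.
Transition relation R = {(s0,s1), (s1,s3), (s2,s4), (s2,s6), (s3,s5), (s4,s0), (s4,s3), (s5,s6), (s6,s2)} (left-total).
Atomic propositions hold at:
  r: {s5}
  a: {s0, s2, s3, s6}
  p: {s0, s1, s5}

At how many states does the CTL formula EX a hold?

Sat(EX a) = {s : some successor in {s0, s2, s3, s6}} = {s1, s2, s4, s5, s6}
|Sat(EX a)| = |{s1, s2, s4, s5, s6}| = 5.

5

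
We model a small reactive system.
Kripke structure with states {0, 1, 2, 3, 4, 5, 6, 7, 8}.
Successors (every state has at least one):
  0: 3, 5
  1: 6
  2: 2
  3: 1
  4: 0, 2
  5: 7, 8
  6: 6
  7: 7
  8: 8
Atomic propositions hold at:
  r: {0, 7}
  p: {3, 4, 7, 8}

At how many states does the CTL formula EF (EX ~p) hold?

6

Sat(~p) = {0, 1, 2, 5, 6}
Sat(EX ~p) = {s : some successor in {0, 1, 2, 5, 6}} = {0, 1, 2, 3, 4, 6}
EF (EX ~p): least fixpoint, start Z0 = {0, 1, 2, 3, 4, 6}, add states with some successor in Z. Already a fixed point.
Sat(EF (EX ~p)) = {0, 1, 2, 3, 4, 6}
|Sat(EF (EX ~p))| = |{0, 1, 2, 3, 4, 6}| = 6.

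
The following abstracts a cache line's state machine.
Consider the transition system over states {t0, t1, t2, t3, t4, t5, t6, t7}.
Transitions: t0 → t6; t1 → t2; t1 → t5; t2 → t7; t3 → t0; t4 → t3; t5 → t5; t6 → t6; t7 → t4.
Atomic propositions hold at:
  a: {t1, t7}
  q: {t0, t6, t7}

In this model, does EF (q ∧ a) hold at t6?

Sat(q ∧ a) = {t7}
EF (q ∧ a): least fixpoint, start Z0 = {t7}, add states with some successor in Z. Z1 = {t2, t7}; Z2 = {t1, t2, t7}; fixed.
Sat(EF (q ∧ a)) = {t1, t2, t7}
t6 ∉ Sat(EF (q ∧ a)) = {t1, t2, t7}, so the formula does not hold at t6.

No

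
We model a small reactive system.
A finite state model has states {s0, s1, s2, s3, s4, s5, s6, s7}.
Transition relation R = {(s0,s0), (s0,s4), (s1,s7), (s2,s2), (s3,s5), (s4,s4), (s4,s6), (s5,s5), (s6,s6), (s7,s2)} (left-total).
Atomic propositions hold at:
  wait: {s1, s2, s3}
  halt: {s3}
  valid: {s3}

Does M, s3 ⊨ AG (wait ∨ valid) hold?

Sat(wait ∨ valid) = {s1, s2, s3}
AG (wait ∨ valid): greatest fixpoint, start Z0 = {s1, s2, s3}, keep only states in Sat with every successor in Z. Z1 = {s2}; fixed.
Sat(AG (wait ∨ valid)) = {s2}
s3 ∉ Sat(AG (wait ∨ valid)) = {s2}, so the formula does not hold at s3.

No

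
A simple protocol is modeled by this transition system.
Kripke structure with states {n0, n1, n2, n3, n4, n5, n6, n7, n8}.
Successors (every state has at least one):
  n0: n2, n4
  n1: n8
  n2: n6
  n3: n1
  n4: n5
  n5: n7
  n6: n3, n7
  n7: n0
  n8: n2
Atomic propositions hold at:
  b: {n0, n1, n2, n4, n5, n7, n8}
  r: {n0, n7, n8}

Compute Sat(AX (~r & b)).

{n0, n3, n4, n8}

Sat(~r) = {n1, n2, n3, n4, n5, n6}
Sat(~r & b) = {n1, n2, n4, n5}
Sat(AX (~r & b)) = {s : every successor in {n1, n2, n4, n5}} = {n0, n3, n4, n8}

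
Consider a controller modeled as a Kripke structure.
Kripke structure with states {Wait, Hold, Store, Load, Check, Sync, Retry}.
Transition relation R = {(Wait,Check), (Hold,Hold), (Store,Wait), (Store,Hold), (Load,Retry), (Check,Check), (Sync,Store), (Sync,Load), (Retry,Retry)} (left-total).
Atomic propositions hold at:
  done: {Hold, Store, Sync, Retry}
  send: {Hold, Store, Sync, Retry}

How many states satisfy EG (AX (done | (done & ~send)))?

3

Sat(~send) = {Wait, Load, Check}
Sat(done & ~send) = ∅
Sat(done | (done & ~send)) = {Hold, Store, Sync, Retry}
Sat(AX (done | (done & ~send))) = {s : every successor in {Hold, Store, Sync, Retry}} = {Hold, Load, Retry}
EG (AX (done | (done & ~send))): greatest fixpoint, start Z0 = {Hold, Load, Retry}, keep only states in Sat with some successor in Z. Already a fixed point.
Sat(EG (AX (done | (done & ~send)))) = {Hold, Load, Retry}
|Sat(EG (AX (done | (done & ~send))))| = |{Hold, Load, Retry}| = 3.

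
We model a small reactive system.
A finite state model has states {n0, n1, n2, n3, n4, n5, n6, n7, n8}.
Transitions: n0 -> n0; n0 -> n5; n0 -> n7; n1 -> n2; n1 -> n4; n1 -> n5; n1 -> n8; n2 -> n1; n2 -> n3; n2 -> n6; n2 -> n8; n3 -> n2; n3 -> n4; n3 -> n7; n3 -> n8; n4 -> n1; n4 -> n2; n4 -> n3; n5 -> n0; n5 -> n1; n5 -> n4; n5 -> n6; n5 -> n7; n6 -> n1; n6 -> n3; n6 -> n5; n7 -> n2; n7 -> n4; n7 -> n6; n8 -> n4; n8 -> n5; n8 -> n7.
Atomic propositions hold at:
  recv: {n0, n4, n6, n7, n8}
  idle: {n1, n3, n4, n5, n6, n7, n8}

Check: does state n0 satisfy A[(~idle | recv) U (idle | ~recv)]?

Sat(~idle) = {n0, n2}
Sat(~idle | recv) = {n0, n2, n4, n6, n7, n8}
Sat(~recv) = {n1, n2, n3, n5}
Sat(idle | ~recv) = {n1, n2, n3, n4, n5, n6, n7, n8}
A[(~idle | recv) U (idle | ~recv)]: least fixpoint, start Z0 = Sat((idle | ~recv)) = {n1, n2, n3, n4, n5, n6, n7, n8}, add states in Sat(~idle | recv) with every successor in Z. Already a fixed point.
Sat(A[(~idle | recv) U (idle | ~recv)]) = {n1, n2, n3, n4, n5, n6, n7, n8}
n0 ∉ Sat(A[(~idle | recv) U (idle | ~recv)]) = {n1, n2, n3, n4, n5, n6, n7, n8}, so the formula does not hold at n0.

No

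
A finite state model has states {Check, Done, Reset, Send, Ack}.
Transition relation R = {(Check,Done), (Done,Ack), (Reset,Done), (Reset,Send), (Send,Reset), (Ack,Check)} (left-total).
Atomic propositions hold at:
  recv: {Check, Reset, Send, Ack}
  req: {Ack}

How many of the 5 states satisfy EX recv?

Sat(EX recv) = {s : some successor in {Check, Reset, Send, Ack}} = {Done, Reset, Send, Ack}
|Sat(EX recv)| = |{Done, Reset, Send, Ack}| = 4.

4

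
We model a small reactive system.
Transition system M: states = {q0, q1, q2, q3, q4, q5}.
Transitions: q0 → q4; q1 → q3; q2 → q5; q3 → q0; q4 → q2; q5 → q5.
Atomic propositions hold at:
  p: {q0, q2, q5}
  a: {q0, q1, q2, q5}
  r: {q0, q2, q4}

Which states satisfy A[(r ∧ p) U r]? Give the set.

Sat(r ∧ p) = {q0, q2}
A[(r ∧ p) U r]: least fixpoint, start Z0 = Sat(r) = {q0, q2, q4}, add states in Sat(r ∧ p) with every successor in Z. Already a fixed point.
Sat(A[(r ∧ p) U r]) = {q0, q2, q4}

{q0, q2, q4}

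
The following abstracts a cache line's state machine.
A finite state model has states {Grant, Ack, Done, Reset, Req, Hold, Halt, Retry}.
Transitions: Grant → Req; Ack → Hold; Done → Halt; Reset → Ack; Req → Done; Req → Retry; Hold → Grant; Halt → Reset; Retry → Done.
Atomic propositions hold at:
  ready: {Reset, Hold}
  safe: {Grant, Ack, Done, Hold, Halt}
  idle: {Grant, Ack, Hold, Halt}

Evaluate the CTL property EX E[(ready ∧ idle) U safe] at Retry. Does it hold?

Sat(ready ∧ idle) = {Hold}
E[(ready ∧ idle) U safe]: least fixpoint, start Z0 = Sat(safe) = {Grant, Ack, Done, Hold, Halt}, add states in Sat(ready ∧ idle) with some successor in Z. Already a fixed point.
Sat(E[(ready ∧ idle) U safe]) = {Grant, Ack, Done, Hold, Halt}
Sat(EX E[(ready ∧ idle) U safe]) = {s : some successor in {Grant, Ack, Done, Hold, Halt}} = {Ack, Done, Reset, Req, Hold, Retry}
Retry ∈ Sat(EX E[(ready ∧ idle) U safe]) = {Ack, Done, Reset, Req, Hold, Retry}, so the formula holds at Retry.

Yes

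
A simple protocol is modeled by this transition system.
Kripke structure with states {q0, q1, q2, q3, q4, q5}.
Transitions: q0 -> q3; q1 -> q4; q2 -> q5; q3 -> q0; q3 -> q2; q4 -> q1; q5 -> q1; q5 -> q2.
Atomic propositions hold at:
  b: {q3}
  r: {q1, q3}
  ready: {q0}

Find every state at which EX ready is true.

Sat(EX ready) = {s : some successor in {q0}} = {q3}

{q3}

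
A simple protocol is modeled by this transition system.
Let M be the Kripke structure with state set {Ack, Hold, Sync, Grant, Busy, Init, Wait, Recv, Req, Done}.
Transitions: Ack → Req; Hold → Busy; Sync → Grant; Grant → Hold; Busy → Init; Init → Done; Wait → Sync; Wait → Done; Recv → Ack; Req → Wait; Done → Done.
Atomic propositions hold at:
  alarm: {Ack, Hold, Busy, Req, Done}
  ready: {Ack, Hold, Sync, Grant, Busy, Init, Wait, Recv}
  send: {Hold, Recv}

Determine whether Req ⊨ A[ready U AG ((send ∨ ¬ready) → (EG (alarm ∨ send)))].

Sat(¬ready) = {Req, Done}
Sat(send ∨ ¬ready) = {Hold, Recv, Req, Done}
Sat(alarm ∨ send) = {Ack, Hold, Busy, Recv, Req, Done}
EG (alarm ∨ send): greatest fixpoint, start Z0 = {Ack, Hold, Busy, Recv, Req, Done}, keep only states in Sat with some successor in Z. Z1 = {Ack, Hold, Recv, Done}; Z2 = {Recv, Done}; Z3 = {Done}; fixed.
Sat(EG (alarm ∨ send)) = {Done}
Sat((send ∨ ¬ready) → (EG (alarm ∨ send))) = {Ack, Sync, Grant, Busy, Init, Wait, Done}
AG ((send ∨ ¬ready) → (EG (alarm ∨ send))): greatest fixpoint, start Z0 = {Ack, Sync, Grant, Busy, Init, Wait, Done}, keep only states in Sat with every successor in Z. Z1 = {Sync, Busy, Init, Wait, Done}; Z2 = {Busy, Init, Wait, Done}; Z3 = {Busy, Init, Done}; fixed.
Sat(AG ((send ∨ ¬ready) → (EG (alarm ∨ send)))) = {Busy, Init, Done}
A[ready U AG ((send ∨ ¬ready) → (EG (alarm ∨ send)))]: least fixpoint, start Z0 = Sat(AG ((send ∨ ¬ready) → (EG (alarm ∨ send)))) = {Busy, Init, Done}, add states in Sat(ready) with every successor in Z. Z1 = {Hold, Busy, Init, Done}; Z2 = {Hold, Grant, Busy, Init, Done}; Z3 = {Hold, Sync, Grant, Busy, Init, Done}; Z4 = {Hold, Sync, Grant, Busy, Init, Wait, Done}; fixed.
Sat(A[ready U AG ((send ∨ ¬ready) → (EG (alarm ∨ send)))]) = {Hold, Sync, Grant, Busy, Init, Wait, Done}
Req ∉ Sat(A[ready U AG ((send ∨ ¬ready) → (EG (alarm ∨ send)))]) = {Hold, Sync, Grant, Busy, Init, Wait, Done}, so the formula does not hold at Req.

No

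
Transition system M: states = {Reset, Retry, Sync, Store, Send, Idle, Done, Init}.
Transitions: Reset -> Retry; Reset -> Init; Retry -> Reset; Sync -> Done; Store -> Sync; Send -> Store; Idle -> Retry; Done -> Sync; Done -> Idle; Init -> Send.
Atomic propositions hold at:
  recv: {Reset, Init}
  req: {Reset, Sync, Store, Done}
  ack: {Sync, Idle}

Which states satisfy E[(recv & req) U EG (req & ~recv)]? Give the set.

Sat(recv & req) = {Reset}
Sat(~recv) = {Retry, Sync, Store, Send, Idle, Done}
Sat(req & ~recv) = {Sync, Store, Done}
EG (req & ~recv): greatest fixpoint, start Z0 = {Sync, Store, Done}, keep only states in Sat with some successor in Z. Already a fixed point.
Sat(EG (req & ~recv)) = {Sync, Store, Done}
E[(recv & req) U EG (req & ~recv)]: least fixpoint, start Z0 = Sat(EG (req & ~recv)) = {Sync, Store, Done}, add states in Sat(recv & req) with some successor in Z. Already a fixed point.
Sat(E[(recv & req) U EG (req & ~recv)]) = {Sync, Store, Done}

{Sync, Store, Done}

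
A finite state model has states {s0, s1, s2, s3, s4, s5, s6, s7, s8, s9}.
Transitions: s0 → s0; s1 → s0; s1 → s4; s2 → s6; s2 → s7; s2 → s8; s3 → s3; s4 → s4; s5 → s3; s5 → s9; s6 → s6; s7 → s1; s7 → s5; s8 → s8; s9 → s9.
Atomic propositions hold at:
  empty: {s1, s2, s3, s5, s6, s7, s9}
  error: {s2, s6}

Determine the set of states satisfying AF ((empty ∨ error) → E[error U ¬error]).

{s0, s1, s2, s3, s4, s5, s7, s8, s9}

Sat(empty ∨ error) = {s1, s2, s3, s5, s6, s7, s9}
Sat(¬error) = {s0, s1, s3, s4, s5, s7, s8, s9}
E[error U ¬error]: least fixpoint, start Z0 = Sat(¬error) = {s0, s1, s3, s4, s5, s7, s8, s9}, add states in Sat(error) with some successor in Z. Z1 = {s0, s1, s2, s3, s4, s5, s7, s8, s9}; fixed.
Sat(E[error U ¬error]) = {s0, s1, s2, s3, s4, s5, s7, s8, s9}
Sat((empty ∨ error) → E[error U ¬error]) = {s0, s1, s2, s3, s4, s5, s7, s8, s9}
AF ((empty ∨ error) → E[error U ¬error]): least fixpoint, start Z0 = {s0, s1, s2, s3, s4, s5, s7, s8, s9}, add states with every successor in Z. Already a fixed point.
Sat(AF ((empty ∨ error) → E[error U ¬error])) = {s0, s1, s2, s3, s4, s5, s7, s8, s9}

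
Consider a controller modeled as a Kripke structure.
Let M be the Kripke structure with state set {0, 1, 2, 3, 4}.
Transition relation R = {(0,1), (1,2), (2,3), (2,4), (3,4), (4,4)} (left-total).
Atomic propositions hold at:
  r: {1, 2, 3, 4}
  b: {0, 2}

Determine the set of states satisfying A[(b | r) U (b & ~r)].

{0}

Sat(b | r) = {0, 1, 2, 3, 4}
Sat(~r) = {0}
Sat(b & ~r) = {0}
A[(b | r) U (b & ~r)]: least fixpoint, start Z0 = Sat((b & ~r)) = {0}, add states in Sat(b | r) with every successor in Z. Already a fixed point.
Sat(A[(b | r) U (b & ~r)]) = {0}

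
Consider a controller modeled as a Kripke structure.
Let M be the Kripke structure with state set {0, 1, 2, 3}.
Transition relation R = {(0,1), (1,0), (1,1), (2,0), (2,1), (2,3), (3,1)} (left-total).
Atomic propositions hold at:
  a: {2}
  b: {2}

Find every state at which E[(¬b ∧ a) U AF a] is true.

Sat(¬b) = {0, 1, 3}
Sat(¬b ∧ a) = ∅
AF a: least fixpoint, start Z0 = {2}, add states with every successor in Z. Already a fixed point.
Sat(AF a) = {2}
E[(¬b ∧ a) U AF a]: least fixpoint, start Z0 = Sat(AF a) = {2}, add states in Sat(¬b ∧ a) with some successor in Z. Already a fixed point.
Sat(E[(¬b ∧ a) U AF a]) = {2}

{2}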